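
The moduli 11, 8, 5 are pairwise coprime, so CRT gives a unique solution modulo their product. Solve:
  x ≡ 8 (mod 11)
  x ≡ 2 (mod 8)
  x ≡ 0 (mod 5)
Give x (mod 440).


Moduli 11, 8, 5 are pairwise coprime; by CRT there is a unique solution modulo M = 11 · 8 · 5 = 440.
Solve pairwise, accumulating the modulus:
  Start with x ≡ 8 (mod 11).
  Combine with x ≡ 2 (mod 8): since gcd(11, 8) = 1, we get a unique residue mod 88.
    Write x = 8 + 11·t and substitute into x ≡ 2 (mod 8): 11·t ≡ 2 − 8 = -6 (mod 8).
    Reduce coefficients mod 8: 3·t ≡ 2 (mod 8).
    The inverse of 3 mod 8 is 3 (since 3·3 = 9 = 1·8 + 1), so t ≡ 3·2 = 6 ≡ 6 (mod 8).
    Then x = 8 + 11·6 = 74, valid modulo lcm(11, 8) = 88: x ≡ 74 (mod 88).
  Combine with x ≡ 0 (mod 5): since gcd(88, 5) = 1, we get a unique residue mod 440.
    Write x = 74 + 88·t and substitute into x ≡ 0 (mod 5): 88·t ≡ 0 − 74 = -74 (mod 5).
    Reduce coefficients mod 5: 3·t ≡ 1 (mod 5).
    The inverse of 3 mod 5 is 2 (since 3·2 = 6 = 1·5 + 1), so t ≡ 2·1 = 2 ≡ 2 (mod 5).
    Then x = 74 + 88·2 = 250, valid modulo lcm(88, 5) = 440: x ≡ 250 (mod 440).
Verify: 250 mod 11 = 8 ✓, 250 mod 8 = 2 ✓, 250 mod 5 = 0 ✓.

x ≡ 250 (mod 440).


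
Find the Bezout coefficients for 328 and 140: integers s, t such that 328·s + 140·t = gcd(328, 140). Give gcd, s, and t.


Euclidean algorithm on (328, 140) — divide until remainder is 0:
  328 = 2 · 140 + 48
  140 = 2 · 48 + 44
  48 = 1 · 44 + 4
  44 = 11 · 4 + 0
gcd(328, 140) = 4.
Track Bezout coefficients alongside the remainders: start with r₀ = 328 = a·1 + b·0 (s = 1, t = 0) and r₁ = 140 = a·0 + b·1 (s = 0, t = 1); each new remainder r_{k+1} = r_{k-1} − q_k·r_k inherits s_{k+1} = s_{k-1} − q_k·s_k, t_{k+1} = t_{k-1} − q_k·t_k, so r_k = a·s_k + b·t_k at every step:
  q = 2: r = 48, s = 1 − 2·0 = 1, t = 0 − 2·1 = -2  (check: 328·1 + 140·(-2) = 48)
  q = 2: r = 44, s = 0 − 2·1 = -2, t = 1 − 2·(-2) = 5  (check: 328·(-2) + 140·5 = 44)
  q = 1: r = 4, s = 1 − 1·(-2) = 3, t = -2 − 1·5 = -7  (check: 328·3 + 140·(-7) = 4)
The row with r = 4 (the gcd) gives the Bezout coefficients s = 3, t = -7.
Result: 328 · (3) + 140 · (-7) = 4.

gcd(328, 140) = 4; s = 3, t = -7 (check: 328·3 + 140·(-7) = 4).


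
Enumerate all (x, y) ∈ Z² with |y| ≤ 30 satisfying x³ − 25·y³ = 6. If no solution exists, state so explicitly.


The equation is x³ - 25y³ = 6. For fixed y, x³ = 25·y³ + 6, so a solution requires the RHS to be a perfect cube.
Strategy: iterate y from -30 to 30, compute RHS = 25·y³ + 6, and check whether it is a (positive or negative) perfect cube.
Check small values of y:
  y = 0: RHS = 6 is not a perfect cube.
  y = 1: RHS = 31 is not a perfect cube.
  y = -1: RHS = -19 is not a perfect cube.
  y = 2: RHS = 206 is not a perfect cube.
  y = -2: RHS = -194 is not a perfect cube.
  y = 3: RHS = 681 is not a perfect cube.
  y = -3: RHS = -669 is not a perfect cube.
Continuing the search up to |y| = 30 finds no solutions either.
No (x, y) in the scanned range satisfies the equation.

No integer solutions with |y| ≤ 30.


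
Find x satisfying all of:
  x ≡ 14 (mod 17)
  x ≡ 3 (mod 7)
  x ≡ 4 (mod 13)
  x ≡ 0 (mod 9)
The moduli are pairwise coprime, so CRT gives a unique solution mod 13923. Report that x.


Product of moduli M = 17 · 7 · 13 · 9 = 13923.
Merge one congruence at a time:
  Start: x ≡ 14 (mod 17).
  Combine with x ≡ 3 (mod 7); new modulus lcm = 119.
    Write x = 14 + 17·t and substitute into x ≡ 3 (mod 7): 17·t ≡ 3 − 14 = -11 (mod 7).
    Reduce coefficients mod 7: 3·t ≡ 3 (mod 7).
    The inverse of 3 mod 7 is 5 (since 3·5 = 15 = 2·7 + 1), so t ≡ 5·3 = 15 ≡ 1 (mod 7).
    Then x = 14 + 17·1 = 31, valid modulo lcm(17, 7) = 119: x ≡ 31 (mod 119).
  Combine with x ≡ 4 (mod 13); new modulus lcm = 1547.
    Write x = 31 + 119·t and substitute into x ≡ 4 (mod 13): 119·t ≡ 4 − 31 = -27 (mod 13).
    Reduce coefficients mod 13: 2·t ≡ 12 (mod 13).
    The inverse of 2 mod 13 is 7 (since 2·7 = 14 = 1·13 + 1), so t ≡ 7·12 = 84 ≡ 6 (mod 13).
    Then x = 31 + 119·6 = 745, valid modulo lcm(119, 13) = 1547: x ≡ 745 (mod 1547).
  Combine with x ≡ 0 (mod 9); new modulus lcm = 13923.
    Write x = 745 + 1547·t and substitute into x ≡ 0 (mod 9): 1547·t ≡ 0 − 745 = -745 (mod 9).
    Reduce coefficients mod 9: 8·t ≡ 2 (mod 9).
    The inverse of 8 mod 9 is 8 (since 8·8 = 64 = 7·9 + 1), so t ≡ 8·2 = 16 ≡ 7 (mod 9).
    Then x = 745 + 1547·7 = 11574, valid modulo lcm(1547, 9) = 13923: x ≡ 11574 (mod 13923).
Verify against each original: 11574 mod 17 = 14, 11574 mod 7 = 3, 11574 mod 13 = 4, 11574 mod 9 = 0.

x ≡ 11574 (mod 13923).


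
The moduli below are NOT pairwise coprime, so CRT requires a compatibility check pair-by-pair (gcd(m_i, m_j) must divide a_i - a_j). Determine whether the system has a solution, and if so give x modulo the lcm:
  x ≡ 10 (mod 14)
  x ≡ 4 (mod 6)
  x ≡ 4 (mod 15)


Moduli 14, 6, 15 are not pairwise coprime, so CRT works modulo lcm(m_i) when all pairwise compatibility conditions hold.
Pairwise compatibility: gcd(m_i, m_j) must divide a_i - a_j for every pair.
Merge one congruence at a time:
  Start: x ≡ 10 (mod 14).
  Combine with x ≡ 4 (mod 6): gcd(14, 6) = 2; 4 - 10 = -6, which IS divisible by 2, so compatible.
    Write x = 10 + 14·t and substitute into x ≡ 4 (mod 6): 14·t ≡ 4 − 10 = -6 (mod 6).
    Divide the congruence (and modulus) by g = 2: 7·t ≡ -3 (mod 3).
    Reduce coefficients mod 3: 1·t ≡ 0 (mod 3).
    So t ≡ 0 (mod 3).
    Then x = 10 + 14·0 = 10, valid modulo lcm(14, 6) = 42: x ≡ 10 (mod 42).
  Combine with x ≡ 4 (mod 15): gcd(42, 15) = 3; 4 - 10 = -6, which IS divisible by 3, so compatible.
    Write x = 10 + 42·t and substitute into x ≡ 4 (mod 15): 42·t ≡ 4 − 10 = -6 (mod 15).
    Divide the congruence (and modulus) by g = 3: 14·t ≡ -2 (mod 5).
    Reduce coefficients mod 5: 4·t ≡ 3 (mod 5).
    The inverse of 4 mod 5 is 4 (since 4·4 = 16 = 3·5 + 1), so t ≡ 4·3 = 12 ≡ 2 (mod 5).
    Then x = 10 + 42·2 = 94, valid modulo lcm(42, 15) = 210: x ≡ 94 (mod 210).
Verify: 94 mod 14 = 10, 94 mod 6 = 4, 94 mod 15 = 4.

x ≡ 94 (mod 210).


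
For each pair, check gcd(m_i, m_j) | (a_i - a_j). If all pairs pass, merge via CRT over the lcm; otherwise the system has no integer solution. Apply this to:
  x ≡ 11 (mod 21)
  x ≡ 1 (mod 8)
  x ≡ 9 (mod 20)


Moduli 21, 8, 20 are not pairwise coprime, so CRT works modulo lcm(m_i) when all pairwise compatibility conditions hold.
Pairwise compatibility: gcd(m_i, m_j) must divide a_i - a_j for every pair.
Merge one congruence at a time:
  Start: x ≡ 11 (mod 21).
  Combine with x ≡ 1 (mod 8): gcd(21, 8) = 1; 1 - 11 = -10, which IS divisible by 1, so compatible.
    Write x = 11 + 21·t and substitute into x ≡ 1 (mod 8): 21·t ≡ 1 − 11 = -10 (mod 8).
    Reduce coefficients mod 8: 5·t ≡ 6 (mod 8).
    The inverse of 5 mod 8 is 5 (since 5·5 = 25 = 3·8 + 1), so t ≡ 5·6 = 30 ≡ 6 (mod 8).
    Then x = 11 + 21·6 = 137, valid modulo lcm(21, 8) = 168: x ≡ 137 (mod 168).
  Combine with x ≡ 9 (mod 20): gcd(168, 20) = 4; 9 - 137 = -128, which IS divisible by 4, so compatible.
    Write x = 137 + 168·t and substitute into x ≡ 9 (mod 20): 168·t ≡ 9 − 137 = -128 (mod 20).
    Divide the congruence (and modulus) by g = 4: 42·t ≡ -32 (mod 5).
    Reduce coefficients mod 5: 2·t ≡ 3 (mod 5).
    The inverse of 2 mod 5 is 3 (since 2·3 = 6 = 1·5 + 1), so t ≡ 3·3 = 9 ≡ 4 (mod 5).
    Then x = 137 + 168·4 = 809, valid modulo lcm(168, 20) = 840: x ≡ 809 (mod 840).
Verify: 809 mod 21 = 11, 809 mod 8 = 1, 809 mod 20 = 9.

x ≡ 809 (mod 840).


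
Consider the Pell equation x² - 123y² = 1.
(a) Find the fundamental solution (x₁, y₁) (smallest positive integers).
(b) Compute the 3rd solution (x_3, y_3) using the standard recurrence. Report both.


Step 1: Find the fundamental solution (x₁, y₁) of x² - 123y² = 1.
  Expand √123 as a continued fraction. a₀ = ⌊√123⌋ = 11; iterate m_{k+1} = d_k·a_k − m_k, d_{k+1} = (123 − m_{k+1}²)/d_k, a_{k+1} = ⌊(a₀ + m_{k+1})/d_{k+1}⌋ (starting m₀ = 0, d₀ = 1), with convergents p_k = a_k·p_{k-1} + p_{k-2}, q_k = a_k·q_{k-1} + q_{k-2} (p₋₁ = 1, q₋₁ = 0):
  k = 0: a₀ = 11; p₀/q₀ = 11/1; p₀² − 123·q₀² = 121 − 123 = -2.
  k = 1: m = 11, d = 2, a = ⌊(11 + 11)/2⌋ = 11; p/q = (11·11 + 1)/(11·1 + 0) = 122/11; p² − 123·q² = 14884 − 14883 = 1.
  The first convergent with p² − 123·q² = 1 gives the fundamental solution (x₁, y₁) = (122, 11).
Step 2: Apply the recurrence (x_{n+1}, y_{n+1}) = (x₁x_n + 123y₁y_n, x₁y_n + y₁x_n) repeatedly.
  From (x_1, y_1) = (122, 11): x_2 = 122·122 + 123·11·11 = 29767; y_2 = 122·11 + 11·122 = 2684.
  From (x_2, y_2) = (29767, 2684): x_3 = 122·29767 + 123·11·2684 = 7263026; y_3 = 122·2684 + 11·29767 = 654885.
Step 3: Verify x_3² - 123·y_3² = 52751546676676 - 52751546676675 = 1 (should be 1). ✓

(x_1, y_1) = (122, 11); (x_3, y_3) = (7263026, 654885).


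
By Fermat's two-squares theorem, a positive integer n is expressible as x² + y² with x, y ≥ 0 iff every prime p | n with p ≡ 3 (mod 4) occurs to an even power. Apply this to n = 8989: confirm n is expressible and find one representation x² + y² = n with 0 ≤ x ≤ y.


Step 1: Factor n = 8989 = 89 · 101.
Step 2: Check the mod-4 condition on each prime factor: 89 ≡ 1 (mod 4), exponent 1; 101 ≡ 1 (mod 4), exponent 1.
All primes ≡ 3 (mod 4) appear to even exponent (or don't appear), so by the two-squares theorem n IS expressible as a sum of two squares.
Step 3: Build a representation. Here n = 89 · 101 is a product of primes ≡ 1 (mod 4). Each prime p ≡ 1 (mod 4) is itself a sum of two squares; find a² by testing p − a² for a perfect square:
  89: 89 − 1² = 88, 89 − 2² = 85, 89 − 3² = 80, 89 − 4² = 73, 89 − 5² = 64 = 8² ⇒ 89 = 5² + 8².
  101: 101 − 1² = 100 = 10² ⇒ 101 = 1² + 10².
  Combine using the Brahmagupta–Fibonacci identity (a² + b²)(c² + d²) = (ac − bd)² + (ad + bc)² = (ac + bd)² + (ad − bc)²:
  89 · 101 = 8989: from (5² + 8²)(1² + 10²), take (5·1 − 8·10, 5·10 + 8·1) = (5 − 80, 50 + 8) = (-75, 58); dropping signs (only squares matter) gives (75, 58); check 75² + 58² = 5625 + 3364 = 8989 ✓.
Step 4: Order so x ≤ y and verify: 58² + 75² = 3364 + 5625 = 8989 = n. ✓

n = 8989 = 58² + 75² (one valid representation with x ≤ y).


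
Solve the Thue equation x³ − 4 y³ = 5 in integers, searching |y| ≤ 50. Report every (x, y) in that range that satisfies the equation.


The equation is x³ - 4y³ = 5. For fixed y, x³ = 4·y³ + 5, so a solution requires the RHS to be a perfect cube.
Strategy: iterate y from -50 to 50, compute RHS = 4·y³ + 5, and check whether it is a (positive or negative) perfect cube.
Check small values of y:
  y = 0: RHS = 5 is not a perfect cube.
  y = 1: RHS = 9 is not a perfect cube.
  y = -1: RHS = 1 = (1)³ ⇒ x = 1 works.
  y = 2: RHS = 37 is not a perfect cube.
  y = -2: RHS = -27 = (-3)³ ⇒ x = -3 works.
  y = 3: RHS = 113 is not a perfect cube.
  y = -3: RHS = -103 is not a perfect cube.
Continuing the search up to |y| = 50 finds no further solutions beyond those listed.
Collected solutions: (1, -1), (-3, -2).

Solutions (with |y| ≤ 50): (1, -1), (-3, -2).


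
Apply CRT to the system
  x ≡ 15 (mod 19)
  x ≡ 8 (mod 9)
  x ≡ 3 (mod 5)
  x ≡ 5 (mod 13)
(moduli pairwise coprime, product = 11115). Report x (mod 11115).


Product of moduli M = 19 · 9 · 5 · 13 = 11115.
Merge one congruence at a time:
  Start: x ≡ 15 (mod 19).
  Combine with x ≡ 8 (mod 9); new modulus lcm = 171.
    Write x = 15 + 19·t and substitute into x ≡ 8 (mod 9): 19·t ≡ 8 − 15 = -7 (mod 9).
    Reduce coefficients mod 9: 1·t ≡ 2 (mod 9).
    So t ≡ 2 (mod 9).
    Then x = 15 + 19·2 = 53, valid modulo lcm(19, 9) = 171: x ≡ 53 (mod 171).
  Combine with x ≡ 3 (mod 5); new modulus lcm = 855.
    Write x = 53 + 171·t and substitute into x ≡ 3 (mod 5): 171·t ≡ 3 − 53 = -50 (mod 5).
    Reduce coefficients mod 5: 1·t ≡ 0 (mod 5).
    So t ≡ 0 (mod 5).
    Then x = 53 + 171·0 = 53, valid modulo lcm(171, 5) = 855: x ≡ 53 (mod 855).
  Combine with x ≡ 5 (mod 13); new modulus lcm = 11115.
    Write x = 53 + 855·t and substitute into x ≡ 5 (mod 13): 855·t ≡ 5 − 53 = -48 (mod 13).
    Reduce coefficients mod 13: 10·t ≡ 4 (mod 13).
    The inverse of 10 mod 13 is 4 (since 10·4 = 40 = 3·13 + 1), so t ≡ 4·4 = 16 ≡ 3 (mod 13).
    Then x = 53 + 855·3 = 2618, valid modulo lcm(855, 13) = 11115: x ≡ 2618 (mod 11115).
Verify against each original: 2618 mod 19 = 15, 2618 mod 9 = 8, 2618 mod 5 = 3, 2618 mod 13 = 5.

x ≡ 2618 (mod 11115).


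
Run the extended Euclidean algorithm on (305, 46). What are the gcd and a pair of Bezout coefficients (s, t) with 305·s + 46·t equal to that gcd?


Euclidean algorithm on (305, 46) — divide until remainder is 0:
  305 = 6 · 46 + 29
  46 = 1 · 29 + 17
  29 = 1 · 17 + 12
  17 = 1 · 12 + 5
  12 = 2 · 5 + 2
  5 = 2 · 2 + 1
  2 = 2 · 1 + 0
gcd(305, 46) = 1.
Track Bezout coefficients alongside the remainders: start with r₀ = 305 = a·1 + b·0 (s = 1, t = 0) and r₁ = 46 = a·0 + b·1 (s = 0, t = 1); each new remainder r_{k+1} = r_{k-1} − q_k·r_k inherits s_{k+1} = s_{k-1} − q_k·s_k, t_{k+1} = t_{k-1} − q_k·t_k, so r_k = a·s_k + b·t_k at every step:
  q = 6: r = 29, s = 1 − 6·0 = 1, t = 0 − 6·1 = -6  (check: 305·1 + 46·(-6) = 29)
  q = 1: r = 17, s = 0 − 1·1 = -1, t = 1 − 1·(-6) = 7  (check: 305·(-1) + 46·7 = 17)
  q = 1: r = 12, s = 1 − 1·(-1) = 2, t = -6 − 1·7 = -13  (check: 305·2 + 46·(-13) = 12)
  q = 1: r = 5, s = -1 − 1·2 = -3, t = 7 − 1·(-13) = 20  (check: 305·(-3) + 46·20 = 5)
  q = 2: r = 2, s = 2 − 2·(-3) = 8, t = -13 − 2·20 = -53  (check: 305·8 + 46·(-53) = 2)
  q = 2: r = 1, s = -3 − 2·8 = -19, t = 20 − 2·(-53) = 126  (check: 305·(-19) + 46·126 = 1)
The row with r = 1 (the gcd) gives the Bezout coefficients s = -19, t = 126.
Result: 305 · (-19) + 46 · (126) = 1.

gcd(305, 46) = 1; s = -19, t = 126 (check: 305·(-19) + 46·126 = 1).


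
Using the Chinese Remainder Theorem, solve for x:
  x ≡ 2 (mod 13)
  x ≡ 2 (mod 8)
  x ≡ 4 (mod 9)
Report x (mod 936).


Moduli 13, 8, 9 are pairwise coprime; by CRT there is a unique solution modulo M = 13 · 8 · 9 = 936.
Solve pairwise, accumulating the modulus:
  Start with x ≡ 2 (mod 13).
  Combine with x ≡ 2 (mod 8): since gcd(13, 8) = 1, we get a unique residue mod 104.
    Write x = 2 + 13·t and substitute into x ≡ 2 (mod 8): 13·t ≡ 2 − 2 = 0 (mod 8).
    Reduce coefficients mod 8: 5·t ≡ 0 (mod 8).
    The inverse of 5 mod 8 is 5 (since 5·5 = 25 = 3·8 + 1), so t ≡ 5·0 = 0 ≡ 0 (mod 8).
    Then x = 2 + 13·0 = 2, valid modulo lcm(13, 8) = 104: x ≡ 2 (mod 104).
  Combine with x ≡ 4 (mod 9): since gcd(104, 9) = 1, we get a unique residue mod 936.
    Write x = 2 + 104·t and substitute into x ≡ 4 (mod 9): 104·t ≡ 4 − 2 = 2 (mod 9).
    Reduce coefficients mod 9: 5·t ≡ 2 (mod 9).
    The inverse of 5 mod 9 is 2 (since 5·2 = 10 = 1·9 + 1), so t ≡ 2·2 = 4 ≡ 4 (mod 9).
    Then x = 2 + 104·4 = 418, valid modulo lcm(104, 9) = 936: x ≡ 418 (mod 936).
Verify: 418 mod 13 = 2 ✓, 418 mod 8 = 2 ✓, 418 mod 9 = 4 ✓.

x ≡ 418 (mod 936).


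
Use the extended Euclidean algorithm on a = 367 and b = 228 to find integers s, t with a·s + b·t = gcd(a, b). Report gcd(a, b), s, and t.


Euclidean algorithm on (367, 228) — divide until remainder is 0:
  367 = 1 · 228 + 139
  228 = 1 · 139 + 89
  139 = 1 · 89 + 50
  89 = 1 · 50 + 39
  50 = 1 · 39 + 11
  39 = 3 · 11 + 6
  11 = 1 · 6 + 5
  6 = 1 · 5 + 1
  5 = 5 · 1 + 0
gcd(367, 228) = 1.
Track Bezout coefficients alongside the remainders: start with r₀ = 367 = a·1 + b·0 (s = 1, t = 0) and r₁ = 228 = a·0 + b·1 (s = 0, t = 1); each new remainder r_{k+1} = r_{k-1} − q_k·r_k inherits s_{k+1} = s_{k-1} − q_k·s_k, t_{k+1} = t_{k-1} − q_k·t_k, so r_k = a·s_k + b·t_k at every step:
  q = 1: r = 139, s = 1 − 1·0 = 1, t = 0 − 1·1 = -1  (check: 367·1 + 228·(-1) = 139)
  q = 1: r = 89, s = 0 − 1·1 = -1, t = 1 − 1·(-1) = 2  (check: 367·(-1) + 228·2 = 89)
  q = 1: r = 50, s = 1 − 1·(-1) = 2, t = -1 − 1·2 = -3  (check: 367·2 + 228·(-3) = 50)
  q = 1: r = 39, s = -1 − 1·2 = -3, t = 2 − 1·(-3) = 5  (check: 367·(-3) + 228·5 = 39)
  q = 1: r = 11, s = 2 − 1·(-3) = 5, t = -3 − 1·5 = -8  (check: 367·5 + 228·(-8) = 11)
  q = 3: r = 6, s = -3 − 3·5 = -18, t = 5 − 3·(-8) = 29  (check: 367·(-18) + 228·29 = 6)
  q = 1: r = 5, s = 5 − 1·(-18) = 23, t = -8 − 1·29 = -37  (check: 367·23 + 228·(-37) = 5)
  q = 1: r = 1, s = -18 − 1·23 = -41, t = 29 − 1·(-37) = 66  (check: 367·(-41) + 228·66 = 1)
The row with r = 1 (the gcd) gives the Bezout coefficients s = -41, t = 66.
Result: 367 · (-41) + 228 · (66) = 1.

gcd(367, 228) = 1; s = -41, t = 66 (check: 367·(-41) + 228·66 = 1).


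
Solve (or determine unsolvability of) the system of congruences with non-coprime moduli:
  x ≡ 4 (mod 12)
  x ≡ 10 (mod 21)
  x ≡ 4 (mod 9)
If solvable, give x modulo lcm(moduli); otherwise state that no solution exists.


Moduli 12, 21, 9 are not pairwise coprime, so CRT works modulo lcm(m_i) when all pairwise compatibility conditions hold.
Pairwise compatibility: gcd(m_i, m_j) must divide a_i - a_j for every pair.
Merge one congruence at a time:
  Start: x ≡ 4 (mod 12).
  Combine with x ≡ 10 (mod 21): gcd(12, 21) = 3; 10 - 4 = 6, which IS divisible by 3, so compatible.
    Write x = 4 + 12·t and substitute into x ≡ 10 (mod 21): 12·t ≡ 10 − 4 = 6 (mod 21).
    Divide the congruence (and modulus) by g = 3: 4·t ≡ 2 (mod 7).
    The inverse of 4 mod 7 is 2 (since 4·2 = 8 = 1·7 + 1), so t ≡ 2·2 = 4 ≡ 4 (mod 7).
    Then x = 4 + 12·4 = 52, valid modulo lcm(12, 21) = 84: x ≡ 52 (mod 84).
  Combine with x ≡ 4 (mod 9): gcd(84, 9) = 3; 4 - 52 = -48, which IS divisible by 3, so compatible.
    Write x = 52 + 84·t and substitute into x ≡ 4 (mod 9): 84·t ≡ 4 − 52 = -48 (mod 9).
    Divide the congruence (and modulus) by g = 3: 28·t ≡ -16 (mod 3).
    Reduce coefficients mod 3: 1·t ≡ 2 (mod 3).
    So t ≡ 2 (mod 3).
    Then x = 52 + 84·2 = 220, valid modulo lcm(84, 9) = 252: x ≡ 220 (mod 252).
Verify: 220 mod 12 = 4, 220 mod 21 = 10, 220 mod 9 = 4.

x ≡ 220 (mod 252).


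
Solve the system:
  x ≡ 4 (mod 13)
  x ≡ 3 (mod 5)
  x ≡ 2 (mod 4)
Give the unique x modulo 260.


Moduli 13, 5, 4 are pairwise coprime; by CRT there is a unique solution modulo M = 13 · 5 · 4 = 260.
Solve pairwise, accumulating the modulus:
  Start with x ≡ 4 (mod 13).
  Combine with x ≡ 3 (mod 5): since gcd(13, 5) = 1, we get a unique residue mod 65.
    Write x = 4 + 13·t and substitute into x ≡ 3 (mod 5): 13·t ≡ 3 − 4 = -1 (mod 5).
    Reduce coefficients mod 5: 3·t ≡ 4 (mod 5).
    The inverse of 3 mod 5 is 2 (since 3·2 = 6 = 1·5 + 1), so t ≡ 2·4 = 8 ≡ 3 (mod 5).
    Then x = 4 + 13·3 = 43, valid modulo lcm(13, 5) = 65: x ≡ 43 (mod 65).
  Combine with x ≡ 2 (mod 4): since gcd(65, 4) = 1, we get a unique residue mod 260.
    Write x = 43 + 65·t and substitute into x ≡ 2 (mod 4): 65·t ≡ 2 − 43 = -41 (mod 4).
    Reduce coefficients mod 4: 1·t ≡ 3 (mod 4).
    So t ≡ 3 (mod 4).
    Then x = 43 + 65·3 = 238, valid modulo lcm(65, 4) = 260: x ≡ 238 (mod 260).
Verify: 238 mod 13 = 4 ✓, 238 mod 5 = 3 ✓, 238 mod 4 = 2 ✓.

x ≡ 238 (mod 260).


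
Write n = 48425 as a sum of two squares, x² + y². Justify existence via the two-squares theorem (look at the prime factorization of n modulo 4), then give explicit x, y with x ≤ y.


Step 1: Factor n = 48425 = 5^2 · 13 · 149.
Step 2: Check the mod-4 condition on each prime factor: 5 ≡ 1 (mod 4), exponent 2; 13 ≡ 1 (mod 4), exponent 1; 149 ≡ 1 (mod 4), exponent 1.
All primes ≡ 3 (mod 4) appear to even exponent (or don't appear), so by the two-squares theorem n IS expressible as a sum of two squares.
Step 3: Build a representation. Group n = k² · m with k = 5 and m = 13 · 149 = 1937 (a product of primes ≡ 1 (mod 4)); a representation of m scales to one of n via (k·x)² + (k·y)² = k²(x² + y²). Each prime p ≡ 1 (mod 4) is itself a sum of two squares; find a² by testing p − a² for a perfect square:
  13: 13 − 1² = 12, 13 − 2² = 9 = 3² ⇒ 13 = 2² + 3².
  149: 149 − 1² = 148, 149 − 2² = 145, 149 − 3² = 140, 149 − 4² = 133, 149 − 5² = 124, 149 − 6² = 113, 149 − 7² = 100 = 10² ⇒ 149 = 7² + 10².
  Combine using the Brahmagupta–Fibonacci identity (a² + b²)(c² + d²) = (ac − bd)² + (ad + bc)² = (ac + bd)² + (ad − bc)²:
  13 · 149 = 1937: from (2² + 3²)(7² + 10²), take (2·7 − 3·10, 2·10 + 3·7) = (14 − 30, 20 + 21) = (-16, 41); dropping signs (only squares matter) gives (16, 41); check 16² + 41² = 256 + 1681 = 1937 ✓.
  Scale by k = 5: (5·16, 5·41) = (80, 205).
Step 4: Order so x ≤ y and verify: 80² + 205² = 6400 + 42025 = 48425 = n. ✓

n = 48425 = 80² + 205² (one valid representation with x ≤ y).


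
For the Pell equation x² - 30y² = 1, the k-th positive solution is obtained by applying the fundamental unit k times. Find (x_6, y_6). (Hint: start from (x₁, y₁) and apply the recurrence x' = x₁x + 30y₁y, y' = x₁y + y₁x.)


Step 1: Find the fundamental solution (x₁, y₁) of x² - 30y² = 1.
  Expand √30 as a continued fraction. a₀ = ⌊√30⌋ = 5; iterate m_{k+1} = d_k·a_k − m_k, d_{k+1} = (30 − m_{k+1}²)/d_k, a_{k+1} = ⌊(a₀ + m_{k+1})/d_{k+1}⌋ (starting m₀ = 0, d₀ = 1), with convergents p_k = a_k·p_{k-1} + p_{k-2}, q_k = a_k·q_{k-1} + q_{k-2} (p₋₁ = 1, q₋₁ = 0):
  k = 0: a₀ = 5; p₀/q₀ = 5/1; p₀² − 30·q₀² = 25 − 30 = -5.
  k = 1: m = 5, d = 5, a = ⌊(5 + 5)/5⌋ = 2; p/q = (2·5 + 1)/(2·1 + 0) = 11/2; p² − 30·q² = 121 − 120 = 1.
  The first convergent with p² − 30·q² = 1 gives the fundamental solution (x₁, y₁) = (11, 2).
Step 2: Apply the recurrence (x_{n+1}, y_{n+1}) = (x₁x_n + 30y₁y_n, x₁y_n + y₁x_n) repeatedly.
  From (x_1, y_1) = (11, 2): x_2 = 11·11 + 30·2·2 = 241; y_2 = 11·2 + 2·11 = 44.
  From (x_2, y_2) = (241, 44): x_3 = 11·241 + 30·2·44 = 5291; y_3 = 11·44 + 2·241 = 966.
  From (x_3, y_3) = (5291, 966): x_4 = 11·5291 + 30·2·966 = 116161; y_4 = 11·966 + 2·5291 = 21208.
  From (x_4, y_4) = (116161, 21208): x_5 = 11·116161 + 30·2·21208 = 2550251; y_5 = 11·21208 + 2·116161 = 465610.
  From (x_5, y_5) = (2550251, 465610): x_6 = 11·2550251 + 30·2·465610 = 55989361; y_6 = 11·465610 + 2·2550251 = 10222212.
Step 3: Verify x_6² - 30·y_6² = 3134808545188321 - 3134808545188320 = 1 (should be 1). ✓

(x_1, y_1) = (11, 2); (x_6, y_6) = (55989361, 10222212).


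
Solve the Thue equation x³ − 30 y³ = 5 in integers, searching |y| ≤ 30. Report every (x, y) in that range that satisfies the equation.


The equation is x³ - 30y³ = 5. For fixed y, x³ = 30·y³ + 5, so a solution requires the RHS to be a perfect cube.
Strategy: iterate y from -30 to 30, compute RHS = 30·y³ + 5, and check whether it is a (positive or negative) perfect cube.
Check small values of y:
  y = 0: RHS = 5 is not a perfect cube.
  y = 1: RHS = 35 is not a perfect cube.
  y = -1: RHS = -25 is not a perfect cube.
  y = 2: RHS = 245 is not a perfect cube.
  y = -2: RHS = -235 is not a perfect cube.
  y = 3: RHS = 815 is not a perfect cube.
  y = -3: RHS = -805 is not a perfect cube.
Continuing the search up to |y| = 30 finds no solutions either.
No (x, y) in the scanned range satisfies the equation.

No integer solutions with |y| ≤ 30.


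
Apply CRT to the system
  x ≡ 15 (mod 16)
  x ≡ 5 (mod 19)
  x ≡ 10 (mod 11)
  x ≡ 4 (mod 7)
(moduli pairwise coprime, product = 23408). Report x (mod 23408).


Product of moduli M = 16 · 19 · 11 · 7 = 23408.
Merge one congruence at a time:
  Start: x ≡ 15 (mod 16).
  Combine with x ≡ 5 (mod 19); new modulus lcm = 304.
    Write x = 15 + 16·t and substitute into x ≡ 5 (mod 19): 16·t ≡ 5 − 15 = -10 (mod 19).
    Reduce coefficients mod 19: 16·t ≡ 9 (mod 19).
    The inverse of 16 mod 19 is 6 (since 16·6 = 96 = 5·19 + 1), so t ≡ 6·9 = 54 ≡ 16 (mod 19).
    Then x = 15 + 16·16 = 271, valid modulo lcm(16, 19) = 304: x ≡ 271 (mod 304).
  Combine with x ≡ 10 (mod 11); new modulus lcm = 3344.
    Write x = 271 + 304·t and substitute into x ≡ 10 (mod 11): 304·t ≡ 10 − 271 = -261 (mod 11).
    Reduce coefficients mod 11: 7·t ≡ 3 (mod 11).
    The inverse of 7 mod 11 is 8 (since 7·8 = 56 = 5·11 + 1), so t ≡ 8·3 = 24 ≡ 2 (mod 11).
    Then x = 271 + 304·2 = 879, valid modulo lcm(304, 11) = 3344: x ≡ 879 (mod 3344).
  Combine with x ≡ 4 (mod 7); new modulus lcm = 23408.
    Write x = 879 + 3344·t and substitute into x ≡ 4 (mod 7): 3344·t ≡ 4 − 879 = -875 (mod 7).
    Reduce coefficients mod 7: 5·t ≡ 0 (mod 7).
    The inverse of 5 mod 7 is 3 (since 5·3 = 15 = 2·7 + 1), so t ≡ 3·0 = 0 ≡ 0 (mod 7).
    Then x = 879 + 3344·0 = 879, valid modulo lcm(3344, 7) = 23408: x ≡ 879 (mod 23408).
Verify against each original: 879 mod 16 = 15, 879 mod 19 = 5, 879 mod 11 = 10, 879 mod 7 = 4.

x ≡ 879 (mod 23408).


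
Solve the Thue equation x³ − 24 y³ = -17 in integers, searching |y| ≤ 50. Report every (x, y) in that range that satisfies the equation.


The equation is x³ - 24y³ = -17. For fixed y, x³ = 24·y³ − 17, so a solution requires the RHS to be a perfect cube.
Strategy: iterate y from -50 to 50, compute RHS = 24·y³ − 17, and check whether it is a (positive or negative) perfect cube.
Check small values of y:
  y = 0: RHS = -17 is not a perfect cube.
  y = 1: RHS = 7 is not a perfect cube.
  y = -1: RHS = -41 is not a perfect cube.
  y = 2: RHS = 175 is not a perfect cube.
  y = -2: RHS = -209 is not a perfect cube.
  y = 3: RHS = 631 is not a perfect cube.
  y = -3: RHS = -665 is not a perfect cube.
Continuing the search up to |y| = 50 finds no solutions either.
No (x, y) in the scanned range satisfies the equation.

No integer solutions with |y| ≤ 50.


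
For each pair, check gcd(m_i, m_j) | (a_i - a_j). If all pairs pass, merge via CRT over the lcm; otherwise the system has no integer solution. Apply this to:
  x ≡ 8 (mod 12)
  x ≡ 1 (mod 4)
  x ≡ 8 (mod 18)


Moduli 12, 4, 18 are not pairwise coprime, so CRT works modulo lcm(m_i) when all pairwise compatibility conditions hold.
Pairwise compatibility: gcd(m_i, m_j) must divide a_i - a_j for every pair.
Merge one congruence at a time:
  Start: x ≡ 8 (mod 12).
  Combine with x ≡ 1 (mod 4): gcd(12, 4) = 4, and 1 - 8 = -7 is NOT divisible by 4.
    ⇒ system is inconsistent (no integer solution).

No solution (the system is inconsistent).


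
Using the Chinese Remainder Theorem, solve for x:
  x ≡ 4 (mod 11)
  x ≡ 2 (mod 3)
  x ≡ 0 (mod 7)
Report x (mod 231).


Moduli 11, 3, 7 are pairwise coprime; by CRT there is a unique solution modulo M = 11 · 3 · 7 = 231.
Solve pairwise, accumulating the modulus:
  Start with x ≡ 4 (mod 11).
  Combine with x ≡ 2 (mod 3): since gcd(11, 3) = 1, we get a unique residue mod 33.
    Write x = 4 + 11·t and substitute into x ≡ 2 (mod 3): 11·t ≡ 2 − 4 = -2 (mod 3).
    Reduce coefficients mod 3: 2·t ≡ 1 (mod 3).
    The inverse of 2 mod 3 is 2 (since 2·2 = 4 = 1·3 + 1), so t ≡ 2·1 = 2 ≡ 2 (mod 3).
    Then x = 4 + 11·2 = 26, valid modulo lcm(11, 3) = 33: x ≡ 26 (mod 33).
  Combine with x ≡ 0 (mod 7): since gcd(33, 7) = 1, we get a unique residue mod 231.
    Write x = 26 + 33·t and substitute into x ≡ 0 (mod 7): 33·t ≡ 0 − 26 = -26 (mod 7).
    Reduce coefficients mod 7: 5·t ≡ 2 (mod 7).
    The inverse of 5 mod 7 is 3 (since 5·3 = 15 = 2·7 + 1), so t ≡ 3·2 = 6 ≡ 6 (mod 7).
    Then x = 26 + 33·6 = 224, valid modulo lcm(33, 7) = 231: x ≡ 224 (mod 231).
Verify: 224 mod 11 = 4 ✓, 224 mod 3 = 2 ✓, 224 mod 7 = 0 ✓.

x ≡ 224 (mod 231).


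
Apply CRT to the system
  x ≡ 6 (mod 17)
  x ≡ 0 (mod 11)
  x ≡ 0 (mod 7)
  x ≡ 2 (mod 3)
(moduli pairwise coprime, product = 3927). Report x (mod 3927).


Product of moduli M = 17 · 11 · 7 · 3 = 3927.
Merge one congruence at a time:
  Start: x ≡ 6 (mod 17).
  Combine with x ≡ 0 (mod 11); new modulus lcm = 187.
    Write x = 6 + 17·t and substitute into x ≡ 0 (mod 11): 17·t ≡ 0 − 6 = -6 (mod 11).
    Reduce coefficients mod 11: 6·t ≡ 5 (mod 11).
    The inverse of 6 mod 11 is 2 (since 6·2 = 12 = 1·11 + 1), so t ≡ 2·5 = 10 ≡ 10 (mod 11).
    Then x = 6 + 17·10 = 176, valid modulo lcm(17, 11) = 187: x ≡ 176 (mod 187).
  Combine with x ≡ 0 (mod 7); new modulus lcm = 1309.
    Write x = 176 + 187·t and substitute into x ≡ 0 (mod 7): 187·t ≡ 0 − 176 = -176 (mod 7).
    Reduce coefficients mod 7: 5·t ≡ 6 (mod 7).
    The inverse of 5 mod 7 is 3 (since 5·3 = 15 = 2·7 + 1), so t ≡ 3·6 = 18 ≡ 4 (mod 7).
    Then x = 176 + 187·4 = 924, valid modulo lcm(187, 7) = 1309: x ≡ 924 (mod 1309).
  Combine with x ≡ 2 (mod 3); new modulus lcm = 3927.
    Write x = 924 + 1309·t and substitute into x ≡ 2 (mod 3): 1309·t ≡ 2 − 924 = -922 (mod 3).
    Reduce coefficients mod 3: 1·t ≡ 2 (mod 3).
    So t ≡ 2 (mod 3).
    Then x = 924 + 1309·2 = 3542, valid modulo lcm(1309, 3) = 3927: x ≡ 3542 (mod 3927).
Verify against each original: 3542 mod 17 = 6, 3542 mod 11 = 0, 3542 mod 7 = 0, 3542 mod 3 = 2.

x ≡ 3542 (mod 3927).


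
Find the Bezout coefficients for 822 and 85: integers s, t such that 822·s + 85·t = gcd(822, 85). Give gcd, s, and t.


Euclidean algorithm on (822, 85) — divide until remainder is 0:
  822 = 9 · 85 + 57
  85 = 1 · 57 + 28
  57 = 2 · 28 + 1
  28 = 28 · 1 + 0
gcd(822, 85) = 1.
Track Bezout coefficients alongside the remainders: start with r₀ = 822 = a·1 + b·0 (s = 1, t = 0) and r₁ = 85 = a·0 + b·1 (s = 0, t = 1); each new remainder r_{k+1} = r_{k-1} − q_k·r_k inherits s_{k+1} = s_{k-1} − q_k·s_k, t_{k+1} = t_{k-1} − q_k·t_k, so r_k = a·s_k + b·t_k at every step:
  q = 9: r = 57, s = 1 − 9·0 = 1, t = 0 − 9·1 = -9  (check: 822·1 + 85·(-9) = 57)
  q = 1: r = 28, s = 0 − 1·1 = -1, t = 1 − 1·(-9) = 10  (check: 822·(-1) + 85·10 = 28)
  q = 2: r = 1, s = 1 − 2·(-1) = 3, t = -9 − 2·10 = -29  (check: 822·3 + 85·(-29) = 1)
The row with r = 1 (the gcd) gives the Bezout coefficients s = 3, t = -29.
Result: 822 · (3) + 85 · (-29) = 1.

gcd(822, 85) = 1; s = 3, t = -29 (check: 822·3 + 85·(-29) = 1).


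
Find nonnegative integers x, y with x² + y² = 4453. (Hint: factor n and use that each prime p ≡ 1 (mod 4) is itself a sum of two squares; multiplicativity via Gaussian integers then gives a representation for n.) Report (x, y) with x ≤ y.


Step 1: Factor n = 4453 = 61 · 73.
Step 2: Check the mod-4 condition on each prime factor: 61 ≡ 1 (mod 4), exponent 1; 73 ≡ 1 (mod 4), exponent 1.
All primes ≡ 3 (mod 4) appear to even exponent (or don't appear), so by the two-squares theorem n IS expressible as a sum of two squares.
Step 3: Build a representation. Here n = 61 · 73 is a product of primes ≡ 1 (mod 4). Each prime p ≡ 1 (mod 4) is itself a sum of two squares; find a² by testing p − a² for a perfect square:
  61: 61 − 1² = 60, 61 − 2² = 57, 61 − 3² = 52, 61 − 4² = 45, 61 − 5² = 36 = 6² ⇒ 61 = 5² + 6².
  73: 73 − 1² = 72, 73 − 2² = 69, 73 − 3² = 64 = 8² ⇒ 73 = 3² + 8².
  Combine using the Brahmagupta–Fibonacci identity (a² + b²)(c² + d²) = (ac − bd)² + (ad + bc)² = (ac + bd)² + (ad − bc)²:
  61 · 73 = 4453: from (5² + 6²)(3² + 8²), take (5·3 − 6·8, 5·8 + 6·3) = (15 − 48, 40 + 18) = (-33, 58); dropping signs (only squares matter) gives (33, 58); check 33² + 58² = 1089 + 3364 = 4453 ✓.
Step 4: Order so x ≤ y and verify: 33² + 58² = 1089 + 3364 = 4453 = n. ✓

n = 4453 = 33² + 58² (one valid representation with x ≤ y).


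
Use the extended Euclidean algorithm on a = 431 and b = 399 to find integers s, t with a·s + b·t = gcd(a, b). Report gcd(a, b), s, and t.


Euclidean algorithm on (431, 399) — divide until remainder is 0:
  431 = 1 · 399 + 32
  399 = 12 · 32 + 15
  32 = 2 · 15 + 2
  15 = 7 · 2 + 1
  2 = 2 · 1 + 0
gcd(431, 399) = 1.
Track Bezout coefficients alongside the remainders: start with r₀ = 431 = a·1 + b·0 (s = 1, t = 0) and r₁ = 399 = a·0 + b·1 (s = 0, t = 1); each new remainder r_{k+1} = r_{k-1} − q_k·r_k inherits s_{k+1} = s_{k-1} − q_k·s_k, t_{k+1} = t_{k-1} − q_k·t_k, so r_k = a·s_k + b·t_k at every step:
  q = 1: r = 32, s = 1 − 1·0 = 1, t = 0 − 1·1 = -1  (check: 431·1 + 399·(-1) = 32)
  q = 12: r = 15, s = 0 − 12·1 = -12, t = 1 − 12·(-1) = 13  (check: 431·(-12) + 399·13 = 15)
  q = 2: r = 2, s = 1 − 2·(-12) = 25, t = -1 − 2·13 = -27  (check: 431·25 + 399·(-27) = 2)
  q = 7: r = 1, s = -12 − 7·25 = -187, t = 13 − 7·(-27) = 202  (check: 431·(-187) + 399·202 = 1)
The row with r = 1 (the gcd) gives the Bezout coefficients s = -187, t = 202.
Result: 431 · (-187) + 399 · (202) = 1.

gcd(431, 399) = 1; s = -187, t = 202 (check: 431·(-187) + 399·202 = 1).


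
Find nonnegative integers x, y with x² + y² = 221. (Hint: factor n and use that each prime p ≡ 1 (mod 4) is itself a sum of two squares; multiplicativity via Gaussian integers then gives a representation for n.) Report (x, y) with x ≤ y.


Step 1: Factor n = 221 = 13 · 17.
Step 2: Check the mod-4 condition on each prime factor: 13 ≡ 1 (mod 4), exponent 1; 17 ≡ 1 (mod 4), exponent 1.
All primes ≡ 3 (mod 4) appear to even exponent (or don't appear), so by the two-squares theorem n IS expressible as a sum of two squares.
Step 3: Build a representation. Here n = 13 · 17 is a product of primes ≡ 1 (mod 4). Each prime p ≡ 1 (mod 4) is itself a sum of two squares; find a² by testing p − a² for a perfect square:
  13: 13 − 1² = 12, 13 − 2² = 9 = 3² ⇒ 13 = 2² + 3².
  17: 17 − 1² = 16 = 4² ⇒ 17 = 1² + 4².
  Combine using the Brahmagupta–Fibonacci identity (a² + b²)(c² + d²) = (ac − bd)² + (ad + bc)² = (ac + bd)² + (ad − bc)²:
  13 · 17 = 221: from (2² + 3²)(1² + 4²), take (2·1 − 3·4, 2·4 + 3·1) = (2 − 12, 8 + 3) = (-10, 11); dropping signs (only squares matter) gives (10, 11); check 10² + 11² = 100 + 121 = 221 ✓.
Step 4: Order so x ≤ y and verify: 10² + 11² = 100 + 121 = 221 = n. ✓

n = 221 = 10² + 11² (one valid representation with x ≤ y).


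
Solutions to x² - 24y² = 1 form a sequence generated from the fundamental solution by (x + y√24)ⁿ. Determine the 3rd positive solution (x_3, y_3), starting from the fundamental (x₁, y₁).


Step 1: Find the fundamental solution (x₁, y₁) of x² - 24y² = 1.
  Expand √24 as a continued fraction. a₀ = ⌊√24⌋ = 4; iterate m_{k+1} = d_k·a_k − m_k, d_{k+1} = (24 − m_{k+1}²)/d_k, a_{k+1} = ⌊(a₀ + m_{k+1})/d_{k+1}⌋ (starting m₀ = 0, d₀ = 1), with convergents p_k = a_k·p_{k-1} + p_{k-2}, q_k = a_k·q_{k-1} + q_{k-2} (p₋₁ = 1, q₋₁ = 0):
  k = 0: a₀ = 4; p₀/q₀ = 4/1; p₀² − 24·q₀² = 16 − 24 = -8.
  k = 1: m = 4, d = 8, a = ⌊(4 + 4)/8⌋ = 1; p/q = (1·4 + 1)/(1·1 + 0) = 5/1; p² − 24·q² = 25 − 24 = 1.
  The first convergent with p² − 24·q² = 1 gives the fundamental solution (x₁, y₁) = (5, 1).
Step 2: Apply the recurrence (x_{n+1}, y_{n+1}) = (x₁x_n + 24y₁y_n, x₁y_n + y₁x_n) repeatedly.
  From (x_1, y_1) = (5, 1): x_2 = 5·5 + 24·1·1 = 49; y_2 = 5·1 + 1·5 = 10.
  From (x_2, y_2) = (49, 10): x_3 = 5·49 + 24·1·10 = 485; y_3 = 5·10 + 1·49 = 99.
Step 3: Verify x_3² - 24·y_3² = 235225 - 235224 = 1 (should be 1). ✓

(x_1, y_1) = (5, 1); (x_3, y_3) = (485, 99).


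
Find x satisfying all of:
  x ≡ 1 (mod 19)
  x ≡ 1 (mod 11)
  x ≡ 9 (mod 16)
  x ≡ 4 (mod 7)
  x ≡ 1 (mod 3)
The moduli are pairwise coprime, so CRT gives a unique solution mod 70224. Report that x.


Product of moduli M = 19 · 11 · 16 · 7 · 3 = 70224.
Merge one congruence at a time:
  Start: x ≡ 1 (mod 19).
  Combine with x ≡ 1 (mod 11); new modulus lcm = 209.
    Write x = 1 + 19·t and substitute into x ≡ 1 (mod 11): 19·t ≡ 1 − 1 = 0 (mod 11).
    Reduce coefficients mod 11: 8·t ≡ 0 (mod 11).
    The inverse of 8 mod 11 is 7 (since 8·7 = 56 = 5·11 + 1), so t ≡ 7·0 = 0 ≡ 0 (mod 11).
    Then x = 1 + 19·0 = 1, valid modulo lcm(19, 11) = 209: x ≡ 1 (mod 209).
  Combine with x ≡ 9 (mod 16); new modulus lcm = 3344.
    Write x = 1 + 209·t and substitute into x ≡ 9 (mod 16): 209·t ≡ 9 − 1 = 8 (mod 16).
    Reduce coefficients mod 16: 1·t ≡ 8 (mod 16).
    So t ≡ 8 (mod 16).
    Then x = 1 + 209·8 = 1673, valid modulo lcm(209, 16) = 3344: x ≡ 1673 (mod 3344).
  Combine with x ≡ 4 (mod 7); new modulus lcm = 23408.
    Write x = 1673 + 3344·t and substitute into x ≡ 4 (mod 7): 3344·t ≡ 4 − 1673 = -1669 (mod 7).
    Reduce coefficients mod 7: 5·t ≡ 4 (mod 7).
    The inverse of 5 mod 7 is 3 (since 5·3 = 15 = 2·7 + 1), so t ≡ 3·4 = 12 ≡ 5 (mod 7).
    Then x = 1673 + 3344·5 = 18393, valid modulo lcm(3344, 7) = 23408: x ≡ 18393 (mod 23408).
  Combine with x ≡ 1 (mod 3); new modulus lcm = 70224.
    Write x = 18393 + 23408·t and substitute into x ≡ 1 (mod 3): 23408·t ≡ 1 − 18393 = -18392 (mod 3).
    Reduce coefficients mod 3: 2·t ≡ 1 (mod 3).
    The inverse of 2 mod 3 is 2 (since 2·2 = 4 = 1·3 + 1), so t ≡ 2·1 = 2 ≡ 2 (mod 3).
    Then x = 18393 + 23408·2 = 65209, valid modulo lcm(23408, 3) = 70224: x ≡ 65209 (mod 70224).
Verify against each original: 65209 mod 19 = 1, 65209 mod 11 = 1, 65209 mod 16 = 9, 65209 mod 7 = 4, 65209 mod 3 = 1.

x ≡ 65209 (mod 70224).


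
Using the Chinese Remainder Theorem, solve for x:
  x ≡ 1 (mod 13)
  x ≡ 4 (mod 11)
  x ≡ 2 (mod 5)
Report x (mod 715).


Moduli 13, 11, 5 are pairwise coprime; by CRT there is a unique solution modulo M = 13 · 11 · 5 = 715.
Solve pairwise, accumulating the modulus:
  Start with x ≡ 1 (mod 13).
  Combine with x ≡ 4 (mod 11): since gcd(13, 11) = 1, we get a unique residue mod 143.
    Write x = 1 + 13·t and substitute into x ≡ 4 (mod 11): 13·t ≡ 4 − 1 = 3 (mod 11).
    Reduce coefficients mod 11: 2·t ≡ 3 (mod 11).
    The inverse of 2 mod 11 is 6 (since 2·6 = 12 = 1·11 + 1), so t ≡ 6·3 = 18 ≡ 7 (mod 11).
    Then x = 1 + 13·7 = 92, valid modulo lcm(13, 11) = 143: x ≡ 92 (mod 143).
  Combine with x ≡ 2 (mod 5): since gcd(143, 5) = 1, we get a unique residue mod 715.
    Write x = 92 + 143·t and substitute into x ≡ 2 (mod 5): 143·t ≡ 2 − 92 = -90 (mod 5).
    Reduce coefficients mod 5: 3·t ≡ 0 (mod 5).
    The inverse of 3 mod 5 is 2 (since 3·2 = 6 = 1·5 + 1), so t ≡ 2·0 = 0 ≡ 0 (mod 5).
    Then x = 92 + 143·0 = 92, valid modulo lcm(143, 5) = 715: x ≡ 92 (mod 715).
Verify: 92 mod 13 = 1 ✓, 92 mod 11 = 4 ✓, 92 mod 5 = 2 ✓.

x ≡ 92 (mod 715).


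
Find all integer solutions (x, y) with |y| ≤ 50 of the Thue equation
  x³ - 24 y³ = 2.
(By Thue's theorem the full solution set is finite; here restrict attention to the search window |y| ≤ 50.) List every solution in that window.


The equation is x³ - 24y³ = 2. For fixed y, x³ = 24·y³ + 2, so a solution requires the RHS to be a perfect cube.
Strategy: iterate y from -50 to 50, compute RHS = 24·y³ + 2, and check whether it is a (positive or negative) perfect cube.
Check small values of y:
  y = 0: RHS = 2 is not a perfect cube.
  y = 1: RHS = 26 is not a perfect cube.
  y = -1: RHS = -22 is not a perfect cube.
  y = 2: RHS = 194 is not a perfect cube.
  y = -2: RHS = -190 is not a perfect cube.
  y = 3: RHS = 650 is not a perfect cube.
  y = -3: RHS = -646 is not a perfect cube.
Continuing the search up to |y| = 50 finds no solutions either.
No (x, y) in the scanned range satisfies the equation.

No integer solutions with |y| ≤ 50.


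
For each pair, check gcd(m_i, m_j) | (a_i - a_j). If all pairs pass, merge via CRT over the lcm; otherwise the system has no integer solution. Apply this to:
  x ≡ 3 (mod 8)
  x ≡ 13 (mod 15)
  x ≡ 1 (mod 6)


Moduli 8, 15, 6 are not pairwise coprime, so CRT works modulo lcm(m_i) when all pairwise compatibility conditions hold.
Pairwise compatibility: gcd(m_i, m_j) must divide a_i - a_j for every pair.
Merge one congruence at a time:
  Start: x ≡ 3 (mod 8).
  Combine with x ≡ 13 (mod 15): gcd(8, 15) = 1; 13 - 3 = 10, which IS divisible by 1, so compatible.
    Write x = 3 + 8·t and substitute into x ≡ 13 (mod 15): 8·t ≡ 13 − 3 = 10 (mod 15).
    The inverse of 8 mod 15 is 2 (since 8·2 = 16 = 1·15 + 1), so t ≡ 2·10 = 20 ≡ 5 (mod 15).
    Then x = 3 + 8·5 = 43, valid modulo lcm(8, 15) = 120: x ≡ 43 (mod 120).
  Combine with x ≡ 1 (mod 6): gcd(120, 6) = 6; 1 - 43 = -42, which IS divisible by 6, so compatible.
    Write x = 43 + 120·t and substitute into x ≡ 1 (mod 6): 120·t ≡ 1 − 43 = -42 (mod 6).
    Divide the congruence (and modulus) by g = 6: 20·t ≡ -7 (mod 1).
    Modulo 1 every t works; take t = 0.
    Then x = 43 + 120·0 = 43, valid modulo lcm(120, 6) = 120: x ≡ 43 (mod 120).
Verify: 43 mod 8 = 3, 43 mod 15 = 13, 43 mod 6 = 1.

x ≡ 43 (mod 120).
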